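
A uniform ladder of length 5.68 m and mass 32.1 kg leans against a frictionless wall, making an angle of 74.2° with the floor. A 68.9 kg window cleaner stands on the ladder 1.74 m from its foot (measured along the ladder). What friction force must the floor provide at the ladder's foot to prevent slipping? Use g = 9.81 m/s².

f ≈ 103 N

Take moments about the foot of the ladder.
Ladder weight 32.1×9.81 = 314.9 N acts at 2.84 m along the ladder; its horizontal arm is 2.84·cos74.2° = 0.7733 m → τ = 243.5 N·m clockwise.
Window cleaner: 68.9×9.81 = 675.9 N at 1.74 m → arm 0.4738 m → τ = 320.2 N·m clockwise.
Wall normal N acts horizontally at the top; its moment arm is the height L sinθ = 5.68·sin74.2° = 5.465 m, counterclockwise.
Στ = 0 ⇒ N × 5.465 = 563.7 ⇒ N = 103 N.
ΣFx = 0: friction at the foot balances the wall's push, so f = N_wall = 103 N.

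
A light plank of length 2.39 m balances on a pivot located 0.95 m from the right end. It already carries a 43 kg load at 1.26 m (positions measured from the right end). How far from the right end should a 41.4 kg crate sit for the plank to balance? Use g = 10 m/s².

x ≈ 0.628 m from the right end

About the pivot (at 0.95 m from the right end):
Load: 43 × 10 = 430 N down at 1.26 m → arm 0.31 m, τ = 430 × 0.31 = 133.3 N·m counterclockwise.
Net moment of existing loads = 133.3 N·m counterclockwise.
The crate weighs 41.4 × 10 = 414 N and must supply an equal clockwise moment, so its lever arm about the pivot is 133.3 / 414 = 0.322 m.
That puts it at 0.95 − 0.322 = 0.628 m from the right end.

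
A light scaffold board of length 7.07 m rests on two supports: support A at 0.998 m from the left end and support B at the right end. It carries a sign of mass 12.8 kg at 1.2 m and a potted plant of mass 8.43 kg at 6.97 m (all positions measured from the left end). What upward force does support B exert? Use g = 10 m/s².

Choose support A as the axis so its reaction then has zero moment arm.
Sign: 12.8 × 10 = 128 N down at 1.2 m → arm 0.202 m, τ = 128 × 0.202 = 25.86 N·m clockwise.
Potted plant: 8.43 × 10 = 84.3 N down at 6.97 m → arm 5.972 m, τ = 84.3 × 5.972 = 503.4 N·m clockwise.
Net load moment about support A = 529.3 N·m clockwise.
Reaction R at support B is upward at 7.07 m, arm 6.072 m → moment R × 6.072 counterclockwise.
Setting net torque to zero: R × 6.072 = 529.3 → R = 87.2 N.

R_B ≈ 87.2 N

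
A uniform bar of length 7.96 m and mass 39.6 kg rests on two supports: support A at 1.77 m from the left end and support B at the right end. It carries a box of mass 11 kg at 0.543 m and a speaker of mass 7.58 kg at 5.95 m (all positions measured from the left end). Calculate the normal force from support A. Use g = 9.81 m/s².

About support B:
Beam weight: 39.6 × 9.81 = 388.5 N down at 3.98 m → arm 3.98 m, τ = 388.5 × 3.98 = 1546 N·m counterclockwise.
Box: 11 × 9.81 = 107.9 N down at 0.543 m → arm 7.417 m, τ = 107.9 × 7.417 = 800.3 N·m counterclockwise.
Speaker: 7.58 × 9.81 = 74.36 N down at 5.95 m → arm 2.01 m, τ = 74.36 × 2.01 = 149.5 N·m counterclockwise.
Net load moment about support B = 2496 N·m counterclockwise.
Reaction R at support A is upward at 1.77 m, arm 6.19 m → moment R × 6.19 clockwise.
Setting net torque to zero: R × 6.19 = 2496 → R = 403 N.

R_A ≈ 403 N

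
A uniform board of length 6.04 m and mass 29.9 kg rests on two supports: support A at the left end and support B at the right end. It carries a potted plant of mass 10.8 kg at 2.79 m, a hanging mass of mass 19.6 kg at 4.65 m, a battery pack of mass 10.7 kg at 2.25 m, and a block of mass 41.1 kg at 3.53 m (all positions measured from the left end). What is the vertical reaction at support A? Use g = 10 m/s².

Taking torques about support B:
Beam weight: 29.9 × 10 = 299 N down at 3.02 m → arm 3.02 m, τ = 299 × 3.02 = 903 N·m counterclockwise.
Potted plant: 10.8 × 10 = 108 N down at 2.79 m → arm 3.25 m, τ = 108 × 3.25 = 351 N·m counterclockwise.
Hanging mass: 19.6 × 10 = 196 N down at 4.65 m → arm 1.39 m, τ = 196 × 1.39 = 272.4 N·m counterclockwise.
Battery pack: 10.7 × 10 = 107 N down at 2.25 m → arm 3.79 m, τ = 107 × 3.79 = 405.5 N·m counterclockwise.
Block: 41.1 × 10 = 411 N down at 3.53 m → arm 2.51 m, τ = 411 × 2.51 = 1032 N·m counterclockwise.
Net load moment about support B = 2964 N·m counterclockwise.
Reaction R at support A is upward at 0 m, arm 6.04 m → moment R × 6.04 clockwise.
For rotational equilibrium, R × 6.04 = 2964, so R = 491 N.

R_A ≈ 491 N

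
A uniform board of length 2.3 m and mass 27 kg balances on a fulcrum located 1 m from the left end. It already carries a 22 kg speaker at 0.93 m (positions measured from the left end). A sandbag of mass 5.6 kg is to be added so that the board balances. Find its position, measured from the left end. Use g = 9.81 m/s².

x ≈ 0.552 m from the left end

About the fulcrum (at 1 m from the left end):
Beam weight: 27 × 9.81 = 264.9 N down at 1.15 m → arm 0.15 m, τ = 264.9 × 0.15 = 39.73 N·m clockwise.
Speaker: 22 × 9.81 = 215.8 N down at 0.93 m → arm 0.07 m, τ = 215.8 × 0.07 = 15.11 N·m counterclockwise.
Net moment of existing loads = 24.62 N·m clockwise.
The sandbag weighs 5.6 × 9.81 = 54.94 N and must supply an equal counterclockwise moment, so its lever arm about the fulcrum is 24.62 / 54.94 = 0.448 m.
That puts it at 1 − 0.448 = 0.552 m from the left end.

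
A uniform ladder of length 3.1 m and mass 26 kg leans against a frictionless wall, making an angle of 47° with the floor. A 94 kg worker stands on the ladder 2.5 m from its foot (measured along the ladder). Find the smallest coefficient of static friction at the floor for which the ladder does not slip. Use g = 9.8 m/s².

About the foot of the ladder:
Ladder weight 26×9.8 = 254.8 N acts at 1.55 m along the ladder; its horizontal arm is 1.55·cos47° = 1.057 m → τ = 269.3 N·m clockwise.
Worker: 94×9.8 = 921.2 N at 2.5 m → arm 1.705 m → τ = 1571 N·m clockwise.
Wall normal N acts horizontally at the top; its moment arm is the height L sinθ = 3.1·sin47° = 2.267 m, counterclockwise.
Setting net torque to zero: N × 2.267 = 1840 → N = 811.6 N.
ΣFx = 0 ⇒ f = N_wall = 811.6 N. ΣFy = 0 ⇒ N_floor = 1176 N.
μ_min = f / N_floor = 811.6 / 1176 = 0.69.

μ_min ≈ 0.69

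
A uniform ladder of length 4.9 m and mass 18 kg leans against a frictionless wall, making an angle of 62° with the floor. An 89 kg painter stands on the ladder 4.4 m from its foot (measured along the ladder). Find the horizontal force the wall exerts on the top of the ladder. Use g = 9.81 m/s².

N_wall ≈ 464 N

Take moments about the foot of the ladder.
Ladder weight 18×9.81 = 176.6 N acts at 2.45 m along the ladder; its horizontal arm is 2.45·cos62° = 1.15 m → τ = 203.1 N·m clockwise.
Painter: 89×9.81 = 873.1 N at 4.4 m → arm 2.066 m → τ = 1804 N·m clockwise.
Wall normal N acts horizontally at the top; its moment arm is the height L sinθ = 4.9·sin62° = 4.326 m, counterclockwise.
Στ = 0 ⇒ N × 4.326 = 2007 ⇒ N = 464 N.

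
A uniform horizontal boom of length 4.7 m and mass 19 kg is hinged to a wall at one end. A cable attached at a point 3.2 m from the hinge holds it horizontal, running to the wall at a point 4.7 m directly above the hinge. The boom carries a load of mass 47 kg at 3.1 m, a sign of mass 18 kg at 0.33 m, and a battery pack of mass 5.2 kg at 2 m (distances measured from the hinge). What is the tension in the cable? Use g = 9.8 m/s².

Sum moments about the hinge (the unknown hinge reaction has zero arm there).
Beam weight: 19 × 9.8 = 186.2 N down at 2.35 m → arm 2.35 m, τ = 186.2 × 2.35 = 437.6 N·m clockwise.
Load: 47 × 9.8 = 460.6 N down at 3.1 m → arm 3.1 m, τ = 460.6 × 3.1 = 1428 N·m clockwise.
Sign: 18 × 9.8 = 176.4 N down at 0.33 m → arm 0.33 m, τ = 176.4 × 0.33 = 58.21 N·m clockwise.
Battery pack: 5.2 × 9.8 = 50.96 N down at 2 m → arm 2 m, τ = 50.96 × 2 = 101.9 N·m clockwise.
Total clockwise load moment = 2026 N·m.
The cable tension T acts at 3.2 m; only its component perpendicular to the boom, T sinθ, produces torque. sinθ = h/√(h²+d²) = 4.7/√(4.7²+3.2²) = 0.8266.
Setting net torque to zero: T × 3.2 × 0.8266 = 2026 → T = 2026 / 2.645 = 766 N.

T ≈ 766 N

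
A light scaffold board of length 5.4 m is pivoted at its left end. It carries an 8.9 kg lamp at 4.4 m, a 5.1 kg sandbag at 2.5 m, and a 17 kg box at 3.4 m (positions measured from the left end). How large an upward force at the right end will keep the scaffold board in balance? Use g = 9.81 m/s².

F ≈ 199 N

Choose the left end as the axis so the unknown pivot reaction has zero arm there.
Lamp: 8.9 × 9.81 = 87.31 N down at 4.4 m → arm 4.4 m, τ = 87.31 × 4.4 = 384.2 N·m clockwise.
Sandbag: 5.1 × 9.81 = 50.03 N down at 2.5 m → arm 2.5 m, τ = 50.03 × 2.5 = 125.1 N·m clockwise.
Box: 17 × 9.81 = 166.8 N down at 3.4 m → arm 3.4 m, τ = 166.8 × 3.4 = 567.1 N·m clockwise.
Net moment of the loads = 1076 N·m clockwise.
The upward force F acts at the right end, arm 5.4 m, giving F × 5.4 counterclockwise.
For rotational equilibrium, F × 5.4 = 1076, so F = 1076 / 5.4 = 199 N.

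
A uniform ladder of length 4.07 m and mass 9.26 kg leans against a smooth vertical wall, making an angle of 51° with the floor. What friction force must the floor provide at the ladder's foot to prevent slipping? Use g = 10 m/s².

Sum moments about the foot of the ladder (the floor normal and friction both act there and drop out).
Ladder weight 9.26×10 = 92.6 N acts at 2.035 m along the ladder; its horizontal arm is 2.035·cos51° = 1.281 m → τ = 118.6 N·m clockwise.
Wall normal N acts horizontally at the top; its moment arm is the height L sinθ = 4.07·sin51° = 3.163 m, counterclockwise.
For rotational equilibrium, N × 3.163 = 118.6, so N = 37.5 N.
ΣFx = 0: friction at the foot balances the wall's push, so f = N_wall = 37.5 N.

f ≈ 37.5 N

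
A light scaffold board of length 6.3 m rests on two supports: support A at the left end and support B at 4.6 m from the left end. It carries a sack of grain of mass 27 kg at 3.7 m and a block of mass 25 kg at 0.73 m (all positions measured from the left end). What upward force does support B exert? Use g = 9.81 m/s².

About support A:
Sack of grain: 27 × 9.81 = 264.9 N down at 3.7 m → arm 3.7 m, τ = 264.9 × 3.7 = 980.1 N·m clockwise.
Block: 25 × 9.81 = 245.2 N down at 0.73 m → arm 0.73 m, τ = 245.2 × 0.73 = 179 N·m clockwise.
Net load moment about support A = 1159 N·m clockwise.
Reaction R at support B is upward at 4.6 m, arm 4.6 m → moment R × 4.6 counterclockwise.
Setting net torque to zero: R × 4.6 = 1159 → R = 252 N.

R_B ≈ 252 N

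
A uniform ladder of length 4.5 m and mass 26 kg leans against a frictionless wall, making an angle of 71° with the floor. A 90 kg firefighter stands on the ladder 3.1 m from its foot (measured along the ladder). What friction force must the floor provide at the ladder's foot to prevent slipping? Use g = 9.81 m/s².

Taking torques about the foot of the ladder:
Ladder weight 26×9.81 = 255.1 N acts at 2.25 m along the ladder; its horizontal arm is 2.25·cos71° = 0.7325 m → τ = 186.9 N·m clockwise.
Firefighter: 90×9.81 = 882.9 N at 3.1 m → arm 1.009 m → τ = 890.8 N·m clockwise.
Wall normal N acts horizontally at the top; its moment arm is the height L sinθ = 4.5·sin71° = 4.255 m, counterclockwise.
Setting net torque to zero: N × 4.255 = 1078 → N = 253 N.
ΣFx = 0: friction at the foot balances the wall's push, so f = N_wall = 253 N.

f ≈ 253 N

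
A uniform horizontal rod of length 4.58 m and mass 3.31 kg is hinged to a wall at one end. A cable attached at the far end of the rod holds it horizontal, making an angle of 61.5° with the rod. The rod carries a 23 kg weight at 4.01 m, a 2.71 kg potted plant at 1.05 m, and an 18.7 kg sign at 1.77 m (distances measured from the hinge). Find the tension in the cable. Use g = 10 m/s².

Taking torques about the hinge:
Beam weight: 3.31 × 10 = 33.1 N down at 2.29 m → arm 2.29 m, τ = 33.1 × 2.29 = 75.8 N·m clockwise.
Weight: 23 × 10 = 230 N down at 4.01 m → arm 4.01 m, τ = 230 × 4.01 = 922.3 N·m clockwise.
Potted plant: 2.71 × 10 = 27.1 N down at 1.05 m → arm 1.05 m, τ = 27.1 × 1.05 = 28.46 N·m clockwise.
Sign: 18.7 × 10 = 187 N down at 1.77 m → arm 1.77 m, τ = 187 × 1.77 = 331 N·m clockwise.
Total clockwise load moment = 1358 N·m.
The cable tension T acts at 4.58 m; only its component perpendicular to the rod, T sinθ, produces torque. sin 61.5° = 0.8788.
Setting net torque to zero: T × 4.58 × 0.8788 = 1358 → T = 1358 / 4.025 = 337 N.

T ≈ 337 N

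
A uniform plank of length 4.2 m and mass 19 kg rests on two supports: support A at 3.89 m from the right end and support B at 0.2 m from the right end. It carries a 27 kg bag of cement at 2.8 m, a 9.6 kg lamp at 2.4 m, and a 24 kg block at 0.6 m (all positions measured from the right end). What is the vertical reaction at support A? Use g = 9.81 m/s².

About support B:
Beam weight: 19 × 9.81 = 186.4 N down at 2.1 m → arm 1.9 m, τ = 186.4 × 1.9 = 354.2 N·m counterclockwise.
Bag of cement: 27 × 9.81 = 264.9 N down at 2.8 m → arm 2.6 m, τ = 264.9 × 2.6 = 688.7 N·m counterclockwise.
Lamp: 9.6 × 9.81 = 94.18 N down at 2.4 m → arm 2.2 m, τ = 94.18 × 2.2 = 207.2 N·m counterclockwise.
Block: 24 × 9.81 = 235.4 N down at 0.6 m → arm 0.4 m, τ = 235.4 × 0.4 = 94.16 N·m counterclockwise.
Net load moment about support B = 1344 N·m counterclockwise.
Reaction R at support A is upward at 3.89 m, arm 3.69 m → moment R × 3.69 clockwise.
Setting net torque to zero: R × 3.69 = 1344 → R = 364 N.

R_A ≈ 364 N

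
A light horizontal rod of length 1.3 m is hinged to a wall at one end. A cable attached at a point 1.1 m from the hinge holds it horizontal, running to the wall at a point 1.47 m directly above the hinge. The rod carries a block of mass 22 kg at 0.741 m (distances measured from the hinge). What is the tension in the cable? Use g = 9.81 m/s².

T ≈ 182 N

Sum moments about the hinge (the unknown hinge reaction has zero arm there).
Block: 22 × 9.81 = 215.8 N down at 0.741 m → arm 0.741 m, τ = 215.8 × 0.741 = 159.9 N·m clockwise.
Total clockwise load moment = 159.9 N·m.
The cable tension T acts at 1.1 m; only its component perpendicular to the rod, T sinθ, produces torque. sinθ = h/√(h²+d²) = 1.47/√(1.47²+1.1²) = 0.8007.
Setting net torque to zero: T × 1.1 × 0.8007 = 159.9 → T = 159.9 / 0.8808 = 182 N.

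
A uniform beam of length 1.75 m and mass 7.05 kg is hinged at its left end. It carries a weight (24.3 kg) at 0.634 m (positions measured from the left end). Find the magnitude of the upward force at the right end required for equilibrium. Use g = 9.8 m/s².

F ≈ 121 N

About the left end:
Beam weight: 7.05 × 9.8 = 69.09 N down at 0.875 m → arm 0.875 m, τ = 69.09 × 0.875 = 60.45 N·m clockwise.
Weight: 24.3 × 9.8 = 238.1 N down at 0.634 m → arm 0.634 m, τ = 238.1 × 0.634 = 151 N·m clockwise.
Net moment of the loads = 211.4 N·m clockwise.
The upward force F acts at the right end, arm 1.75 m, giving F × 1.75 counterclockwise.
Στ = 0 ⇒ F × 1.75 = 211.4 ⇒ F = 211.4 / 1.75 = 121 N.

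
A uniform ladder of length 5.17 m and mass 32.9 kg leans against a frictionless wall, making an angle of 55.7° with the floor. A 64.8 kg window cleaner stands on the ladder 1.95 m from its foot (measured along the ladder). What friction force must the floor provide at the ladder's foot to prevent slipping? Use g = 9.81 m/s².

f ≈ 274 N

About the foot of the ladder:
Ladder weight 32.9×9.81 = 322.7 N acts at 2.585 m along the ladder; its horizontal arm is 2.585·cos55.7° = 1.457 m → τ = 470.2 N·m clockwise.
Window cleaner: 64.8×9.81 = 635.7 N at 1.95 m → arm 1.099 m → τ = 698.6 N·m clockwise.
Wall normal N acts horizontally at the top; its moment arm is the height L sinθ = 5.17·sin55.7° = 4.271 m, counterclockwise.
Balancing moments: N × 4.271 = 1169, giving N = 274 N.
ΣFx = 0: friction at the foot balances the wall's push, so f = N_wall = 274 N.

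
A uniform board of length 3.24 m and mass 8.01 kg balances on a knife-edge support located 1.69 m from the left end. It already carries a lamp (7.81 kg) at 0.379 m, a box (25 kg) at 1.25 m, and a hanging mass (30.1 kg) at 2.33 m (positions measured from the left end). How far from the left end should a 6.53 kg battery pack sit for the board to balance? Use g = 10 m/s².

Choose the knife-edge support (at 1.69 m from the left end) as the axis so the support reaction has zero arm there.
Beam weight: 8.01 × 10 = 80.1 N down at 1.62 m → arm 0.07 m, τ = 80.1 × 0.07 = 5.607 N·m counterclockwise.
Lamp: 7.81 × 10 = 78.1 N down at 0.379 m → arm 1.311 m, τ = 78.1 × 1.311 = 102.4 N·m counterclockwise.
Box: 25 × 10 = 250 N down at 1.25 m → arm 0.44 m, τ = 250 × 0.44 = 110 N·m counterclockwise.
Hanging mass: 30.1 × 10 = 301 N down at 2.33 m → arm 0.64 m, τ = 301 × 0.64 = 192.6 N·m clockwise.
Net moment of existing loads = 25.41 N·m counterclockwise.
The battery pack weighs 6.53 × 10 = 65.3 N and must supply an equal clockwise moment, so its lever arm about the knife-edge support is 25.41 / 65.3 = 0.389 m.
That puts it at 1.69 + 0.389 = 2.08 m from the left end.

x ≈ 2.08 m from the left end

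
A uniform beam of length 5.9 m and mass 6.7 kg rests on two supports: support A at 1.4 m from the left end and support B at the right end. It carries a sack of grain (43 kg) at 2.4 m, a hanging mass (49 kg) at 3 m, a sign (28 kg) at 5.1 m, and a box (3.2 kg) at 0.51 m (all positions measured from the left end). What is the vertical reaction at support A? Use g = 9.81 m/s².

R_A ≈ 767 N

Sum moments about support B (its reaction then has zero moment arm).
Beam weight: 6.7 × 9.81 = 65.73 N down at 2.95 m → arm 2.95 m, τ = 65.73 × 2.95 = 193.9 N·m counterclockwise.
Sack of grain: 43 × 9.81 = 421.8 N down at 2.4 m → arm 3.5 m, τ = 421.8 × 3.5 = 1476 N·m counterclockwise.
Hanging mass: 49 × 9.81 = 480.7 N down at 3 m → arm 2.9 m, τ = 480.7 × 2.9 = 1394 N·m counterclockwise.
Sign: 28 × 9.81 = 274.7 N down at 5.1 m → arm 0.8 m, τ = 274.7 × 0.8 = 219.8 N·m counterclockwise.
Box: 3.2 × 9.81 = 31.39 N down at 0.51 m → arm 5.39 m, τ = 31.39 × 5.39 = 169.2 N·m counterclockwise.
Net load moment about support B = 3453 N·m counterclockwise.
Reaction R at support A is upward at 1.4 m, arm 4.5 m → moment R × 4.5 clockwise.
Στ = 0 ⇒ R × 4.5 = 3453 ⇒ R = 767 N.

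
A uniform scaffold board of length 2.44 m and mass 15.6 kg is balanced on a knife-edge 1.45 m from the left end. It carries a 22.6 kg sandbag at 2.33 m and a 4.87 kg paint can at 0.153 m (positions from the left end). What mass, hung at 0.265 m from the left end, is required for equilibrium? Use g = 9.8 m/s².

Sum moments about the knife-edge (at 1.45 m from the left end) (the support reaction has zero arm there).
Beam weight: 15.6 × 9.8 = 152.9 N down at 1.22 m → arm 0.23 m, τ = 152.9 × 0.23 = 35.17 N·m counterclockwise.
Sandbag: 22.6 × 9.8 = 221.5 N down at 2.33 m → arm 0.88 m, τ = 221.5 × 0.88 = 194.9 N·m clockwise.
Paint can: 4.87 × 9.8 = 47.73 N down at 0.153 m → arm 1.297 m, τ = 47.73 × 1.297 = 61.91 N·m counterclockwise.
Net moment of known loads = 97.82 N·m clockwise.
An unknown mass m at 0.265 m has arm 1.185 m; its moment is m·g·1.185 counterclockwise.
For rotational equilibrium, m × 9.8 × 1.185 = 97.82, so m = 97.82 / (9.8 × 1.185) = 8.42 kg.

m ≈ 8.42 kg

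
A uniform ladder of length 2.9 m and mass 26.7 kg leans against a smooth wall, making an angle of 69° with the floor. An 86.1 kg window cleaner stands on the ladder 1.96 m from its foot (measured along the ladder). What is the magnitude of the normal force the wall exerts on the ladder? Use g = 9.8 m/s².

N_wall ≈ 269 N

Taking torques about the foot of the ladder:
Ladder weight 26.7×9.8 = 261.7 N acts at 1.45 m along the ladder; its horizontal arm is 1.45·cos69° = 0.5196 m → τ = 136 N·m clockwise.
Window cleaner: 86.1×9.8 = 843.8 N at 1.96 m → arm 0.7024 m → τ = 592.7 N·m clockwise.
Wall normal N acts horizontally at the top; its moment arm is the height L sinθ = 2.9·sin69° = 2.707 m, counterclockwise.
Balancing moments: N × 2.707 = 728.7, giving N = 269 N.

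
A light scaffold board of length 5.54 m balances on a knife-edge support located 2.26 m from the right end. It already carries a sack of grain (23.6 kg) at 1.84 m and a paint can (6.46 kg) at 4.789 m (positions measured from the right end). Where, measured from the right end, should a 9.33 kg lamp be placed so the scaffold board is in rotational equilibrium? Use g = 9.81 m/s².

Sum moments about the knife-edge support (at 2.26 m from the right end) (the support reaction has zero arm there).
Sack of grain: 23.6 × 9.81 = 231.5 N down at 1.84 m → arm 0.42 m, τ = 231.5 × 0.42 = 97.23 N·m clockwise.
Paint can: 6.46 × 9.81 = 63.37 N down at 4.789 m → arm 2.529 m, τ = 63.37 × 2.529 = 160.3 N·m counterclockwise.
Net moment of existing loads = 63.07 N·m counterclockwise.
The lamp weighs 9.33 × 9.81 = 91.53 N and must supply an equal clockwise moment, so its lever arm about the knife-edge support is 63.07 / 91.53 = 0.689 m.
That puts it at 2.26 − 0.689 = 1.57 m from the right end.

x ≈ 1.57 m from the right end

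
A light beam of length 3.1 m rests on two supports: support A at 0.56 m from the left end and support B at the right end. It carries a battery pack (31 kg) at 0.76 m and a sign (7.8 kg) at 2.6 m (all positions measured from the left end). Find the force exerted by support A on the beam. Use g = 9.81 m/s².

Choose support B as the axis so its reaction then has zero moment arm.
Battery pack: 31 × 9.81 = 304.1 N down at 0.76 m → arm 2.34 m, τ = 304.1 × 2.34 = 711.6 N·m counterclockwise.
Sign: 7.8 × 9.81 = 76.52 N down at 2.6 m → arm 0.5 m, τ = 76.52 × 0.5 = 38.26 N·m counterclockwise.
Net load moment about support B = 749.9 N·m counterclockwise.
Reaction R at support A is upward at 0.56 m, arm 2.54 m → moment R × 2.54 clockwise.
For rotational equilibrium, R × 2.54 = 749.9, so R = 295 N.

R_A ≈ 295 N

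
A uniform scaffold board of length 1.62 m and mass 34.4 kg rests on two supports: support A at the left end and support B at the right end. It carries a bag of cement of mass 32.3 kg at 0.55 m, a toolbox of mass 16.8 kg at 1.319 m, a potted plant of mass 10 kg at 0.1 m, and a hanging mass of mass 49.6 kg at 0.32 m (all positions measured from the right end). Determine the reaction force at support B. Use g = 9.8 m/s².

R_B ≈ 890 N

Take moments about support A.
Beam weight: 34.4 × 9.8 = 337.1 N down at 0.81 m → arm 0.81 m, τ = 337.1 × 0.81 = 273.1 N·m clockwise.
Bag of cement: 32.3 × 9.8 = 316.5 N down at 0.55 m → arm 1.07 m, τ = 316.5 × 1.07 = 338.7 N·m clockwise.
Toolbox: 16.8 × 9.8 = 164.6 N down at 1.319 m → arm 0.301 m, τ = 164.6 × 0.301 = 49.54 N·m clockwise.
Potted plant: 10 × 9.8 = 98 N down at 0.1 m → arm 1.52 m, τ = 98 × 1.52 = 149 N·m clockwise.
Hanging mass: 49.6 × 9.8 = 486.1 N down at 0.32 m → arm 1.3 m, τ = 486.1 × 1.3 = 631.9 N·m clockwise.
Net load moment about support A = 1442 N·m clockwise.
Reaction R at support B is upward at 0 m, arm 1.62 m → moment R × 1.62 counterclockwise.
For rotational equilibrium, R × 1.62 = 1442, so R = 890 N.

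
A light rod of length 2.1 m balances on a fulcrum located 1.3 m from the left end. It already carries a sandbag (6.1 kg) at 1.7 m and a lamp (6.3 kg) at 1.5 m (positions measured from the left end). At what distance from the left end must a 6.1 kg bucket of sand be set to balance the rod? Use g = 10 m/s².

Choose the fulcrum (at 1.3 m from the left end) as the axis so the support reaction has zero arm there.
Sandbag: 6.1 × 10 = 61 N down at 1.7 m → arm 0.4 m, τ = 61 × 0.4 = 24.4 N·m clockwise.
Lamp: 6.3 × 10 = 63 N down at 1.5 m → arm 0.2 m, τ = 63 × 0.2 = 12.6 N·m clockwise.
Net moment of existing loads = 37 N·m clockwise.
The bucket of sand weighs 6.1 × 10 = 61 N and must supply an equal counterclockwise moment, so its lever arm about the fulcrum is 37 / 61 = 0.607 m.
That puts it at 1.3 − 0.607 = 0.693 m from the left end.

x ≈ 0.693 m from the left end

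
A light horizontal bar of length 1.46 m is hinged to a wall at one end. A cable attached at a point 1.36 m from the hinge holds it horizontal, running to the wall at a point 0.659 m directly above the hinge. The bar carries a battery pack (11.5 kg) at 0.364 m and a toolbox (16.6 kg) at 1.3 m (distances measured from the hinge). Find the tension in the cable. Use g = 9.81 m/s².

About the hinge:
Battery pack: 11.5 × 9.81 = 112.8 N down at 0.364 m → arm 0.364 m, τ = 112.8 × 0.364 = 41.06 N·m clockwise.
Toolbox: 16.6 × 9.81 = 162.8 N down at 1.3 m → arm 1.3 m, τ = 162.8 × 1.3 = 211.6 N·m clockwise.
Total clockwise load moment = 252.7 N·m.
The cable tension T acts at 1.36 m; only its component perpendicular to the bar, T sinθ, produces torque. sinθ = h/√(h²+d²) = 0.659/√(0.659²+1.36²) = 0.4361.
Setting net torque to zero: T × 1.36 × 0.4361 = 252.7 → T = 252.7 / 0.5931 = 426 N.

T ≈ 426 N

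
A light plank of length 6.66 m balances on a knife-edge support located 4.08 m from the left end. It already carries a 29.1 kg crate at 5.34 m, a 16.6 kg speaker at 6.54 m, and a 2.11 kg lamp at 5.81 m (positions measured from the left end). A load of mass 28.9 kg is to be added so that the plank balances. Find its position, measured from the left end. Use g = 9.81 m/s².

Sum moments about the knife-edge support (at 4.08 m from the left end) (the support reaction has zero arm there).
Crate: 29.1 × 9.81 = 285.5 N down at 5.34 m → arm 1.26 m, τ = 285.5 × 1.26 = 359.7 N·m clockwise.
Speaker: 16.6 × 9.81 = 162.8 N down at 6.54 m → arm 2.46 m, τ = 162.8 × 2.46 = 400.5 N·m clockwise.
Lamp: 2.11 × 9.81 = 20.7 N down at 5.81 m → arm 1.73 m, τ = 20.7 × 1.73 = 35.81 N·m clockwise.
Net moment of existing loads = 796 N·m clockwise.
The load weighs 28.9 × 9.81 = 283.5 N and must supply an equal counterclockwise moment, so its lever arm about the knife-edge support is 796 / 283.5 = 2.81 m.
That puts it at 4.08 − 2.81 = 1.27 m from the left end.

x ≈ 1.27 m from the left end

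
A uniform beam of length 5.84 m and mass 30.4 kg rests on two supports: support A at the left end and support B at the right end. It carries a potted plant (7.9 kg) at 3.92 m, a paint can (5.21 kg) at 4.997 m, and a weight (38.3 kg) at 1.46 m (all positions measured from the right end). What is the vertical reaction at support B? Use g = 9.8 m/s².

About support A:
Beam weight: 30.4 × 9.8 = 297.9 N down at 2.92 m → arm 2.92 m, τ = 297.9 × 2.92 = 869.9 N·m clockwise.
Potted plant: 7.9 × 9.8 = 77.42 N down at 3.92 m → arm 1.92 m, τ = 77.42 × 1.92 = 148.6 N·m clockwise.
Paint can: 5.21 × 9.8 = 51.06 N down at 4.997 m → arm 0.843 m, τ = 51.06 × 0.843 = 43.04 N·m clockwise.
Weight: 38.3 × 9.8 = 375.3 N down at 1.46 m → arm 4.38 m, τ = 375.3 × 4.38 = 1644 N·m clockwise.
Net load moment about support A = 2706 N·m clockwise.
Reaction R at support B is upward at 0 m, arm 5.84 m → moment R × 5.84 counterclockwise.
Setting net torque to zero: R × 5.84 = 2706 → R = 463 N.

R_B ≈ 463 N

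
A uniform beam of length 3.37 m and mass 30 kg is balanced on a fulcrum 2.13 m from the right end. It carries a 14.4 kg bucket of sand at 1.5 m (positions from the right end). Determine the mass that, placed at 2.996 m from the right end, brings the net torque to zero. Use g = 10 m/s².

m ≈ 25.9 kg

Taking torques about the fulcrum (at 2.13 m from the right end):
Beam weight: 30 × 10 = 300 N down at 1.685 m → arm 0.445 m, τ = 300 × 0.445 = 133.5 N·m clockwise.
Bucket of sand: 14.4 × 10 = 144 N down at 1.5 m → arm 0.63 m, τ = 144 × 0.63 = 90.72 N·m clockwise.
Net moment of known loads = 224.2 N·m clockwise.
An unknown mass m at 2.996 m has arm 0.866 m; its moment is m·g·0.866 counterclockwise.
Στ = 0 ⇒ m × 10 × 0.866 = 224.2 ⇒ m = 224.2 / (10 × 0.866) = 25.9 kg.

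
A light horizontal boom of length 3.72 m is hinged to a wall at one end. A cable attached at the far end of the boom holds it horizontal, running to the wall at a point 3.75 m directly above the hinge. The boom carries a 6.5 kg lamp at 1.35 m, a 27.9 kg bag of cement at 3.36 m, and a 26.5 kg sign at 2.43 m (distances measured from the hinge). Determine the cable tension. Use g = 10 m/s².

About the hinge:
Lamp: 6.5 × 10 = 65 N down at 1.35 m → arm 1.35 m, τ = 65 × 1.35 = 87.75 N·m clockwise.
Bag of cement: 27.9 × 10 = 279 N down at 3.36 m → arm 3.36 m, τ = 279 × 3.36 = 937.4 N·m clockwise.
Sign: 26.5 × 10 = 265 N down at 2.43 m → arm 2.43 m, τ = 265 × 2.43 = 644 N·m clockwise.
Total clockwise load moment = 1669 N·m.
The cable tension T acts at 3.72 m; only its component perpendicular to the boom, T sinθ, produces torque. sinθ = h/√(h²+d²) = 3.75/√(3.75²+3.72²) = 0.7099.
For rotational equilibrium, T × 3.72 × 0.7099 = 1669, so T = 1669 / 2.641 = 632 N.

T ≈ 632 N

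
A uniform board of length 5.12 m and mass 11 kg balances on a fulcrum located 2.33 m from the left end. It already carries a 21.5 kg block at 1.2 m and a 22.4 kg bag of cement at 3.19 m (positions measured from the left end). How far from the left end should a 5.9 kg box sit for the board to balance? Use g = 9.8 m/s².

About the fulcrum (at 2.33 m from the left end):
Beam weight: 11 × 9.8 = 107.8 N down at 2.56 m → arm 0.23 m, τ = 107.8 × 0.23 = 24.79 N·m clockwise.
Block: 21.5 × 9.8 = 210.7 N down at 1.2 m → arm 1.13 m, τ = 210.7 × 1.13 = 238.1 N·m counterclockwise.
Bag of cement: 22.4 × 9.8 = 219.5 N down at 3.19 m → arm 0.86 m, τ = 219.5 × 0.86 = 188.8 N·m clockwise.
Net moment of existing loads = 24.51 N·m counterclockwise.
The box weighs 5.9 × 9.8 = 57.82 N and must supply an equal clockwise moment, so its lever arm about the fulcrum is 24.51 / 57.82 = 0.424 m.
That puts it at 2.33 + 0.424 = 2.75 m from the left end.

x ≈ 2.75 m from the left end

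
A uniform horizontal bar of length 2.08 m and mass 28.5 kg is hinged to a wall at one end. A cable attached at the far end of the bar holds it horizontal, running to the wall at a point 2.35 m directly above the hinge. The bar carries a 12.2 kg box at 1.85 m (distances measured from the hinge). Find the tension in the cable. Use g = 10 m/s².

T ≈ 335 N

Take moments about the hinge.
Beam weight: 28.5 × 10 = 285 N down at 1.04 m → arm 1.04 m, τ = 285 × 1.04 = 296.4 N·m clockwise.
Box: 12.2 × 10 = 122 N down at 1.85 m → arm 1.85 m, τ = 122 × 1.85 = 225.7 N·m clockwise.
Total clockwise load moment = 522.1 N·m.
The cable tension T acts at 2.08 m; only its component perpendicular to the bar, T sinθ, produces torque. sinθ = h/√(h²+d²) = 2.35/√(2.35²+2.08²) = 0.7488.
Balancing moments: T × 2.08 × 0.7488 = 522.1, giving T = 522.1 / 1.558 = 335 N.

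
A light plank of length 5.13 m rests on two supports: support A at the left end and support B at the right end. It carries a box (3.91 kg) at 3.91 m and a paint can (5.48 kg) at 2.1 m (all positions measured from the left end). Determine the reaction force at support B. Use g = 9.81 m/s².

R_B ≈ 51.2 N

Sum moments about support A (its reaction then has zero moment arm).
Box: 3.91 × 9.81 = 38.36 N down at 3.91 m → arm 3.91 m, τ = 38.36 × 3.91 = 150 N·m clockwise.
Paint can: 5.48 × 9.81 = 53.76 N down at 2.1 m → arm 2.1 m, τ = 53.76 × 2.1 = 112.9 N·m clockwise.
Net load moment about support A = 262.9 N·m clockwise.
Reaction R at support B is upward at 5.13 m, arm 5.13 m → moment R × 5.13 counterclockwise.
Στ = 0 ⇒ R × 5.13 = 262.9 ⇒ R = 51.2 N.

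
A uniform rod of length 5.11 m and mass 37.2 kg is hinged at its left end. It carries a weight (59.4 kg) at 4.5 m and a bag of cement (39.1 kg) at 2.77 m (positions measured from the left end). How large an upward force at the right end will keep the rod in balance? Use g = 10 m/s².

Take moments about the left end.
Beam weight: 37.2 × 10 = 372 N down at 2.555 m → arm 2.555 m, τ = 372 × 2.555 = 950.5 N·m clockwise.
Weight: 59.4 × 10 = 594 N down at 4.5 m → arm 4.5 m, τ = 594 × 4.5 = 2673 N·m clockwise.
Bag of cement: 39.1 × 10 = 391 N down at 2.77 m → arm 2.77 m, τ = 391 × 2.77 = 1083 N·m clockwise.
Net moment of the loads = 4706 N·m clockwise.
The upward force F acts at the right end, arm 5.11 m, giving F × 5.11 counterclockwise.
Balancing moments: F × 5.11 = 4706, giving F = 4706 / 5.11 = 921 N.

F ≈ 921 N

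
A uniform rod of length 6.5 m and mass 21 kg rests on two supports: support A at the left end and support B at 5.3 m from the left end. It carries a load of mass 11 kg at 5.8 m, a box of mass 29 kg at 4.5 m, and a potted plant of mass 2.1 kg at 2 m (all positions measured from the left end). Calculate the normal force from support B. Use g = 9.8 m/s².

R_B ≈ 493 N

Choose support A as the axis so its reaction then has zero moment arm.
Beam weight: 21 × 9.8 = 205.8 N down at 3.25 m → arm 3.25 m, τ = 205.8 × 3.25 = 668.9 N·m clockwise.
Load: 11 × 9.8 = 107.8 N down at 5.8 m → arm 5.8 m, τ = 107.8 × 5.8 = 625.2 N·m clockwise.
Box: 29 × 9.8 = 284.2 N down at 4.5 m → arm 4.5 m, τ = 284.2 × 4.5 = 1279 N·m clockwise.
Potted plant: 2.1 × 9.8 = 20.58 N down at 2 m → arm 2 m, τ = 20.58 × 2 = 41.16 N·m clockwise.
Net load moment about support A = 2614 N·m clockwise.
Reaction R at support B is upward at 5.3 m, arm 5.3 m → moment R × 5.3 counterclockwise.
Balancing moments: R × 5.3 = 2614, giving R = 493 N.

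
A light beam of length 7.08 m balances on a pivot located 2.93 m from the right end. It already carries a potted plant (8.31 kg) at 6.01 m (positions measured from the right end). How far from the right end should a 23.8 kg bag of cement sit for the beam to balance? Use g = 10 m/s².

x ≈ 1.85 m from the right end

About the pivot (at 2.93 m from the right end):
Potted plant: 8.31 × 10 = 83.1 N down at 6.01 m → arm 3.08 m, τ = 83.1 × 3.08 = 255.9 N·m counterclockwise.
Net moment of existing loads = 255.9 N·m counterclockwise.
The bag of cement weighs 23.8 × 10 = 238 N and must supply an equal clockwise moment, so its lever arm about the pivot is 255.9 / 238 = 1.08 m.
That puts it at 2.93 − 1.08 = 1.85 m from the right end.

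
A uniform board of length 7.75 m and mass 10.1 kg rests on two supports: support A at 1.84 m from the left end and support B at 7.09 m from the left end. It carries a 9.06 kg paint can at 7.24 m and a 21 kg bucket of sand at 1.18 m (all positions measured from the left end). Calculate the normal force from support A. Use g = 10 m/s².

About support B:
Beam weight: 10.1 × 10 = 101 N down at 3.875 m → arm 3.215 m, τ = 101 × 3.215 = 324.7 N·m counterclockwise.
Paint can: 9.06 × 10 = 90.6 N down at 7.24 m → arm 0.15 m, τ = 90.6 × 0.15 = 13.59 N·m clockwise.
Bucket of sand: 21 × 10 = 210 N down at 1.18 m → arm 5.91 m, τ = 210 × 5.91 = 1241 N·m counterclockwise.
Net load moment about support B = 1552 N·m counterclockwise.
Reaction R at support A is upward at 1.84 m, arm 5.25 m → moment R × 5.25 clockwise.
For rotational equilibrium, R × 5.25 = 1552, so R = 296 N.

R_A ≈ 296 N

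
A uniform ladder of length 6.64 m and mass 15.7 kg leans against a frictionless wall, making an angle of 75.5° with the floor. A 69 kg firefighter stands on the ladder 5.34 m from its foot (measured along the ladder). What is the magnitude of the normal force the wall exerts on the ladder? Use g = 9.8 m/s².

Sum moments about the foot of the ladder (the floor normal and friction both act there and drop out).
Ladder weight 15.7×9.8 = 153.9 N acts at 3.32 m along the ladder; its horizontal arm is 3.32·cos75.5° = 0.8313 m → τ = 127.9 N·m clockwise.
Firefighter: 69×9.8 = 676.2 N at 5.34 m → arm 1.337 m → τ = 904.1 N·m clockwise.
Wall normal N acts horizontally at the top; its moment arm is the height L sinθ = 6.64·sin75.5° = 6.429 m, counterclockwise.
Balancing moments: N × 6.429 = 1032, giving N = 161 N.

N_wall ≈ 161 N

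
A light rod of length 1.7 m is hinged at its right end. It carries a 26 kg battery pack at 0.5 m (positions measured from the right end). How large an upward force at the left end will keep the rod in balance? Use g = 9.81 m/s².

Take moments about the right end.
Battery pack: 26 × 9.81 = 255.1 N down at 0.5 m → arm 0.5 m, τ = 255.1 × 0.5 = 127.5 N·m counterclockwise.
Net moment of the loads = 127.5 N·m counterclockwise.
The upward force F acts at the left end, arm 1.7 m, giving F × 1.7 clockwise.
Balancing moments: F × 1.7 = 127.5, giving F = 127.5 / 1.7 = 75 N.

F ≈ 75 N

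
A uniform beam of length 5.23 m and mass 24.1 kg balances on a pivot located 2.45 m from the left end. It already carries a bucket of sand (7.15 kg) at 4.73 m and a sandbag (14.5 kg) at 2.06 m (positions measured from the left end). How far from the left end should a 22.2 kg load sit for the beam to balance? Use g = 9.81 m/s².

x ≈ 1.79 m from the left end

Take moments about the pivot (at 2.45 m from the left end).
Beam weight: 24.1 × 9.81 = 236.4 N down at 2.615 m → arm 0.165 m, τ = 236.4 × 0.165 = 39.01 N·m clockwise.
Bucket of sand: 7.15 × 9.81 = 70.14 N down at 4.73 m → arm 2.28 m, τ = 70.14 × 2.28 = 159.9 N·m clockwise.
Sandbag: 14.5 × 9.81 = 142.2 N down at 2.06 m → arm 0.39 m, τ = 142.2 × 0.39 = 55.46 N·m counterclockwise.
Net moment of existing loads = 143.4 N·m clockwise.
The load weighs 22.2 × 9.81 = 217.8 N and must supply an equal counterclockwise moment, so its lever arm about the pivot is 143.4 / 217.8 = 0.658 m.
That puts it at 2.45 − 0.658 = 1.79 m from the left end.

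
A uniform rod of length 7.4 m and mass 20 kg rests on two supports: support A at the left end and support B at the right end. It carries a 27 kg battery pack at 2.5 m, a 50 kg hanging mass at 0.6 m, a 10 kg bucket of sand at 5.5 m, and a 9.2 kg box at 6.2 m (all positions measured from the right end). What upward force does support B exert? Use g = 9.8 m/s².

Take moments about support A.
Beam weight: 20 × 9.8 = 196 N down at 3.7 m → arm 3.7 m, τ = 196 × 3.7 = 725.2 N·m clockwise.
Battery pack: 27 × 9.8 = 264.6 N down at 2.5 m → arm 4.9 m, τ = 264.6 × 4.9 = 1297 N·m clockwise.
Hanging mass: 50 × 9.8 = 490 N down at 0.6 m → arm 6.8 m, τ = 490 × 6.8 = 3332 N·m clockwise.
Bucket of sand: 10 × 9.8 = 98 N down at 5.5 m → arm 1.9 m, τ = 98 × 1.9 = 186.2 N·m clockwise.
Box: 9.2 × 9.8 = 90.16 N down at 6.2 m → arm 1.2 m, τ = 90.16 × 1.2 = 108.2 N·m clockwise.
Net load moment about support A = 5649 N·m clockwise.
Reaction R at support B is upward at 0 m, arm 7.4 m → moment R × 7.4 counterclockwise.
Στ = 0 ⇒ R × 7.4 = 5649 ⇒ R = 763 N.

R_B ≈ 763 N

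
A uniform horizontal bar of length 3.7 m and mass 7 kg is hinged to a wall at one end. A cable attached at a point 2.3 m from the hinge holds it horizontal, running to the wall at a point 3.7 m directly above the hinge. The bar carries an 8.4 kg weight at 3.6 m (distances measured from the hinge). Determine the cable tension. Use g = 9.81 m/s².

T ≈ 217 N

About the hinge:
Beam weight: 7 × 9.81 = 68.67 N down at 1.85 m → arm 1.85 m, τ = 68.67 × 1.85 = 127 N·m clockwise.
Weight: 8.4 × 9.81 = 82.4 N down at 3.6 m → arm 3.6 m, τ = 82.4 × 3.6 = 296.6 N·m clockwise.
Total clockwise load moment = 423.6 N·m.
The cable tension T acts at 2.3 m; only its component perpendicular to the bar, T sinθ, produces torque. sinθ = h/√(h²+d²) = 3.7/√(3.7²+2.3²) = 0.8493.
Balancing moments: T × 2.3 × 0.8493 = 423.6, giving T = 423.6 / 1.953 = 217 N.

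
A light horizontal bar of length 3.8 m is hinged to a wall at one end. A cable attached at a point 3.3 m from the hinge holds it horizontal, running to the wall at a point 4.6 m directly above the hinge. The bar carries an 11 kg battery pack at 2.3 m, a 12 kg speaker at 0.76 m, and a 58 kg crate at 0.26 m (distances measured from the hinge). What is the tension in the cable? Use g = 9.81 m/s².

Take moments about the hinge.
Battery pack: 11 × 9.81 = 107.9 N down at 2.3 m → arm 2.3 m, τ = 107.9 × 2.3 = 248.2 N·m clockwise.
Speaker: 12 × 9.81 = 117.7 N down at 0.76 m → arm 0.76 m, τ = 117.7 × 0.76 = 89.45 N·m clockwise.
Crate: 58 × 9.81 = 569 N down at 0.26 m → arm 0.26 m, τ = 569 × 0.26 = 147.9 N·m clockwise.
Total clockwise load moment = 485.5 N·m.
The cable tension T acts at 3.3 m; only its component perpendicular to the bar, T sinθ, produces torque. sinθ = h/√(h²+d²) = 4.6/√(4.6²+3.3²) = 0.8125.
Στ = 0 ⇒ T × 3.3 × 0.8125 = 485.5 ⇒ T = 485.5 / 2.681 = 181 N.

T ≈ 181 N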